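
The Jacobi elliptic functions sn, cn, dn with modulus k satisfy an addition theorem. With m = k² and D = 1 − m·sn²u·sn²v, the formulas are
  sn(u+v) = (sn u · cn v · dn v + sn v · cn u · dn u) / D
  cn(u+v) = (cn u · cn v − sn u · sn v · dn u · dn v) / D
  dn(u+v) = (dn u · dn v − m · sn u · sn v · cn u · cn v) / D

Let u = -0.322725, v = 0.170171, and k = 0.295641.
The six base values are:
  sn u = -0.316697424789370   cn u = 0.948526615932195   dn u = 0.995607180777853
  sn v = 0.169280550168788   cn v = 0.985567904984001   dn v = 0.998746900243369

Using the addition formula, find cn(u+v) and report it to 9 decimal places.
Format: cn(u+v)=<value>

m = k² = 0.087403600881
D = 1 − m·sn²u·sn²v = 0.9997487925513163
cn(u+v) = (cn u·cn v − sn u·sn v·dn u·dn v)/D = 0.9881457173495973/0.9997487925513163 = 0.9883940092869646

cn(u+v)=0.988394009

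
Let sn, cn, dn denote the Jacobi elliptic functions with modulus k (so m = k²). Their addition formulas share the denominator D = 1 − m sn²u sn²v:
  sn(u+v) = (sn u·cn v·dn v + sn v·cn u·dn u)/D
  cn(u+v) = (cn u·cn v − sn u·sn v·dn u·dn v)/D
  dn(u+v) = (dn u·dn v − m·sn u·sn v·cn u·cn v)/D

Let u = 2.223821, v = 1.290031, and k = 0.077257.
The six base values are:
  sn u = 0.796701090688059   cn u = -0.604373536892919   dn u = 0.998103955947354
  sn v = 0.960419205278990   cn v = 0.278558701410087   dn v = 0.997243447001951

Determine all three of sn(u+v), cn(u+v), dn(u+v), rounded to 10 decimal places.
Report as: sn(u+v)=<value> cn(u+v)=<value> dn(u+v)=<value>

m = k² = 0.005968644049
D = 1 − m·sn²u·sn²v = 0.9965054748126505
sn(u+v) = (sn u·cn v·dn v + sn v·cn u·dn u)/D = -0.3580351246411419/0.9965054748126505 = -0.3592906749543497
cn(u+v) = (cn u·cn v − sn u·sn v·dn u·dn v)/D = -0.9299645212881984/0.9965054748126505 = -0.933225702009352
dn(u+v) = (dn u·dn v − m·sn u·sn v·cn u·cn v)/D = 0.9961215015857485/0.9965054748126505 = 0.9996146802635739

sn(u+v)=-0.3592906750 cn(u+v)=-0.9332257020 dn(u+v)=0.9996146803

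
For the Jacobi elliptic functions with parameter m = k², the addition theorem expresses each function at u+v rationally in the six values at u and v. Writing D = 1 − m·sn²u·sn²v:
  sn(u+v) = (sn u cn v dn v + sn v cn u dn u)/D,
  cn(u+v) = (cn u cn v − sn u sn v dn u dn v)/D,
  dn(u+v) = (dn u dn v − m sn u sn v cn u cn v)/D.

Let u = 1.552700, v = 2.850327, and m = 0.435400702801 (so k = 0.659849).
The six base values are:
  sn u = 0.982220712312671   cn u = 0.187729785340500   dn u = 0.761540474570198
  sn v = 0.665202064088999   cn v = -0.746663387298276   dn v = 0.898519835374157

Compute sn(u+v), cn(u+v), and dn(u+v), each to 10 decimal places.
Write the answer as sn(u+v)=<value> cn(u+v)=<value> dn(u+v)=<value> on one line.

sn(u+v)=-0.6925989521 cn(u+v)=-0.7213228761 dn(u+v)=0.8894611832

m = k² = 0.435400702801
D = 1 − m·sn²u·sn²v = 0.8141277834757717
sn(u+v) = (sn u·cn v·dn v + sn v·cn u·dn u)/D = -0.5638640496951665/0.8141277834757717 = -0.6925989520807786
cn(u+v) = (cn u·cn v − sn u·sn v·dn u·dn v)/D = -0.5872489942848261/0.8141277834757717 = -0.7213228760940605
dn(u+v) = (dn u·dn v − m·sn u·sn v·cn u·cn v)/D = 0.7241350615498659/0.8141277834757717 = 0.8894611831797484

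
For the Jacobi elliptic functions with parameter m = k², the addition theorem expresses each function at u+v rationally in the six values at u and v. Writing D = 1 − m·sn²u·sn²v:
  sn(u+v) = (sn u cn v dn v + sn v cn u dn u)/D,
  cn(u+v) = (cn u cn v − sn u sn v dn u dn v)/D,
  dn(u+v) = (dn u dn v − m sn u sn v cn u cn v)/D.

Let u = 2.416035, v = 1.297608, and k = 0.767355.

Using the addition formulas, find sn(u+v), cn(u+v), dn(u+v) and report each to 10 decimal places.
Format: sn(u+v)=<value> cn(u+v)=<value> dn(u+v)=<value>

sn(u+v)=0.1606112986 cn(u+v)=-0.9870177358 dn(u+v)=0.9923761647

sn u = 0.9512502327850425, cn u = -0.3084201592412572, dn u = 0.6835041539579923
sn v = 0.9103980491580066, cn v = 0.4137334795363988, dn v = 0.7155139011699693
m = k² = 0.588833696025
D = 1 − m·sn²u·sn²v = 0.5583839554844689
sn(u+v) = (sn u·cn v·dn v + sn v·cn u·dn u)/D = 0.08968277223097621/0.5583839554844689 = 0.1606112986415683
cn(u+v) = (cn u·cn v − sn u·sn v·dn u·dn v)/D = -0.5511348674394029/0.5583839554844689 = -0.9870177357822244
dn(u+v) = (dn u·dn v − m·sn u·sn v·cn u·cn v)/D = 0.5541269281854628/0.5583839554844689 = 0.9923761647210787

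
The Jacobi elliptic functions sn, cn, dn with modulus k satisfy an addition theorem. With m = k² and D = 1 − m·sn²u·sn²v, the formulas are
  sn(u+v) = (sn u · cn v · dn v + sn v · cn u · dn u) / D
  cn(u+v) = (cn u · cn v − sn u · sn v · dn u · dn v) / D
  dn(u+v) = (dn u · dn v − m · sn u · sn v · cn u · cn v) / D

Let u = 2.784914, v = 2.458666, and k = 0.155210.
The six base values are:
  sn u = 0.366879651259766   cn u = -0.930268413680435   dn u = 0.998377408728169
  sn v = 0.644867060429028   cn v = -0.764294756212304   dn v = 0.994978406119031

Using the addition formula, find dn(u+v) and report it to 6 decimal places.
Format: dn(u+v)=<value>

m = k² = 0.0240901441
D = 1 − m·sn²u·sn²v = 0.9986515742580918
dn(u+v) = (dn u·dn v − m·sn u·sn v·cn u·cn v)/D = 0.989311655546687/0.9986515742580918 = 0.9906474700965215

dn(u+v)=0.990647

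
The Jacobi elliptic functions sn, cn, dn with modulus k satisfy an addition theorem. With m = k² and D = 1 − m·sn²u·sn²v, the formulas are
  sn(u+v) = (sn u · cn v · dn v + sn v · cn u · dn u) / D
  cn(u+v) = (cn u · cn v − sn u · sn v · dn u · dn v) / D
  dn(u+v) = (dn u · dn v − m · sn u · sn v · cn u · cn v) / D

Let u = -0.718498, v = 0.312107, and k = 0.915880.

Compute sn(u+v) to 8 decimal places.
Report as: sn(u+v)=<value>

sn u = -0.6228265034168685, cn u = 0.7823599853274178, dn u = 0.8213432084629314
sn v = 0.3031097204538057, cn v = 0.9529556639038438, dn v = 0.9606932418049828
m = k² = 0.8388361744
D = 1 − m·sn²u·sn²v = 0.9701041401422288
sn(u+v) = (sn u·cn v·dn v + sn v·cn u·dn u)/D = -0.375422378191914/0.9701041401422288 = -0.3869918317603228

sn(u+v)=-0.38699183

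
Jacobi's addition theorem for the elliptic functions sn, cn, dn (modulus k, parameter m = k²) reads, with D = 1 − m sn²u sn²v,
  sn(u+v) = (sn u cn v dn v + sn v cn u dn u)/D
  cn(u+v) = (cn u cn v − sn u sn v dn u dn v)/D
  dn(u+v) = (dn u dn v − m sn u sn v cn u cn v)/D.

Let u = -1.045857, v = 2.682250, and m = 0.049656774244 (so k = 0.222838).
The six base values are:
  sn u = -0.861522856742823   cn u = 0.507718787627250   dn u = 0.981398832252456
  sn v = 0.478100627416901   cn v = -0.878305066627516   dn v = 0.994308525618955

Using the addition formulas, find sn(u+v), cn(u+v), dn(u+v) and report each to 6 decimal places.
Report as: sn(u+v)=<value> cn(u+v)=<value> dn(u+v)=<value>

m = k² = 0.049656774244
D = 1 − m·sn²u·sn²v = 0.9915753718817204
sn(u+v) = (sn u·cn v·dn v + sn v·cn u·dn u)/D = 0.9905986768605973/0.9915753718817204 = 0.9990150067772764
cn(u+v) = (cn u·cn v − sn u·sn v·dn u·dn v)/D = -0.04399976732218109/0.9915753718817204 = -0.04437359838686028
dn(u+v) = (dn u·dn v − m·sn u·sn v·cn u·cn v)/D = 0.9666924194033778/0.9915753718817204 = 0.9749056368442048

sn(u+v)=0.999015 cn(u+v)=-0.044374 dn(u+v)=0.974906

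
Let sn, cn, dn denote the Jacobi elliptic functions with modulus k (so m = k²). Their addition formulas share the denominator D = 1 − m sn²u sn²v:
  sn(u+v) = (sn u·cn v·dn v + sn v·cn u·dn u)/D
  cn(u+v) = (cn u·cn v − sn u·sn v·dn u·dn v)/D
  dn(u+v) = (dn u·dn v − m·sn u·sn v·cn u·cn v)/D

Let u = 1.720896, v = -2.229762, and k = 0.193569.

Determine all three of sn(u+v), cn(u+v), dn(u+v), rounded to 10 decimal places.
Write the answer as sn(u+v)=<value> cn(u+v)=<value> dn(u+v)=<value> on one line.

sn u = 0.9912310508017095, cn u = -0.1321400920483216, dn u = 0.9814200364052021
sn v = -0.8060995026371883, cn v = -0.5917800198114817, dn v = 0.9877513886751595
m = k² = 0.037468957761
D = 1 − m·sn²u·sn²v = 0.9760779322827138
sn(u+v) = (sn u·cn v·dn v + sn v·cn u·dn u)/D = -0.4748668482563299/0.9760779322827138 = -0.4865050551299506
cn(u+v) = (cn u·cn v − sn u·sn v·dn u·dn v)/D = 0.852777583146038/0.9760779322827138 = 0.8736777617251132
dn(u+v) = (dn u·dn v − m·sn u·sn v·cn u·cn v)/D = 0.9717401582904646/0.9760779322827138 = 0.9955559142884169

sn(u+v)=-0.4865050551 cn(u+v)=0.8736777617 dn(u+v)=0.9955559143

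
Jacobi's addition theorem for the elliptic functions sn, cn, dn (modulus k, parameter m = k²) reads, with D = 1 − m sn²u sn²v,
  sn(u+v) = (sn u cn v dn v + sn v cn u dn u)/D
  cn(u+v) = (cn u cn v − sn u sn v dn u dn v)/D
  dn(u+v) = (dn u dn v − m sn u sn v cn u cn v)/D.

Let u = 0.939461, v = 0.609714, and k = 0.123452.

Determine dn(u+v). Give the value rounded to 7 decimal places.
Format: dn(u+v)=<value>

sn u = 0.8061978481811686, cn u = 0.591646034033909, dn u = 0.9950348881678307
sn v = 0.5721949030273363, cn v = 0.8201176701849176, dn v = 0.9975019736621299
m = k² = 0.015240396304
D = 1 − m·sn²u·sn²v = 0.996756846538102
dn(u+v) = (dn u·dn v − m·sn u·sn v·cn u·cn v)/D = 0.9891379640830297/0.996756846538102 = 0.9923563279434358

dn(u+v)=0.9923563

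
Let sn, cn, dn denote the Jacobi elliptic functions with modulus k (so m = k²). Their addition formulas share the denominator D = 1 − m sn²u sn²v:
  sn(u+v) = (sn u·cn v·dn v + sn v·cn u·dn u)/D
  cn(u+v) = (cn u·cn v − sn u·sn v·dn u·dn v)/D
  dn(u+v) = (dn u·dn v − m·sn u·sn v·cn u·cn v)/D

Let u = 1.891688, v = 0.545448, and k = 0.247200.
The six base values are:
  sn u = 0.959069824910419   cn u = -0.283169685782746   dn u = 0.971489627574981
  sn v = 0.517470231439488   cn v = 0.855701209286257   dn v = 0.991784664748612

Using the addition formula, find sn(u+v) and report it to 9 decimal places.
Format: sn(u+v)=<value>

sn(u+v)=0.681843356

m = k² = 0.06110784
D = 1 − m·sn²u·sn²v = 0.9849489038810542
sn(u+v) = (sn u·cn v·dn v + sn v·cn u·dn u)/D = 0.6715808662742012/0.9849489038810542 = 0.681843356165919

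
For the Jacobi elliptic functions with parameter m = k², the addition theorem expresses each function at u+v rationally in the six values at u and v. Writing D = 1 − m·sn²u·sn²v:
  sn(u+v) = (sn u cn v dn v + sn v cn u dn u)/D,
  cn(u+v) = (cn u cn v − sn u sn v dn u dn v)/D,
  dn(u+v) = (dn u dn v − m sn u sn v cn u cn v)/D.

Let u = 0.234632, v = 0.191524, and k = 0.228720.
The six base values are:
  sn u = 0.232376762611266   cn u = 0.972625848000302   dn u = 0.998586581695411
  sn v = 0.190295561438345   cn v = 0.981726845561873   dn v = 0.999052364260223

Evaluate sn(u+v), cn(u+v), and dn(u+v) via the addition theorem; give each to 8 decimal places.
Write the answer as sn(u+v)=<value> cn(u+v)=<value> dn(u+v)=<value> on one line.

sn(u+v)=0.41278132 cn(u+v)=0.91083016 dn(u+v)=0.99553327

m = k² = 0.0523128384
D = 1 − m·sn²u·sn²v = 0.9998977058033569
sn(u+v) = (sn u·cn v·dn v + sn v·cn u·dn u)/D = 0.4127390988539625/0.9998977058033569 = 0.4127813239878892
cn(u+v) = (cn u·cn v − sn u·sn v·dn u·dn v)/D = 0.9107369863731435/0.9998977058033569 = 0.910830159012538
dn(u+v) = (dn u·dn v − m·sn u·sn v·cn u·cn v)/D = 0.995431435921592/0.9998977058033569 = 0.9955332731980053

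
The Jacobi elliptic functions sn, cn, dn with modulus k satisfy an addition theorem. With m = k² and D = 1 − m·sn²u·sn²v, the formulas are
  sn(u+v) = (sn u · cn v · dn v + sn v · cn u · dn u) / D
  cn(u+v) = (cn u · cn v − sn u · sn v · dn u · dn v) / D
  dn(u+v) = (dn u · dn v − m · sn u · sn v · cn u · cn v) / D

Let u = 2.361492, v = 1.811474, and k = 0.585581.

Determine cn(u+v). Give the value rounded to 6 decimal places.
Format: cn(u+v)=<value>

cn(u+v)=-0.780071

sn u = 0.8705268750042357, cn u = -0.4921208793531929, dn u = 0.8603142834751494
sn v = 0.9983151344731809, cn v = -0.05802492810676103, dn v = 0.8113257157264493
m = k² = 0.342905107561
D = 1 − m·sn²u·sn²v = 0.7410155847361736
cn(u+v) = (cn u·cn v − sn u·sn v·dn u·dn v)/D = -0.5780444522057935/0.7410155847361736 = -0.7800705735650576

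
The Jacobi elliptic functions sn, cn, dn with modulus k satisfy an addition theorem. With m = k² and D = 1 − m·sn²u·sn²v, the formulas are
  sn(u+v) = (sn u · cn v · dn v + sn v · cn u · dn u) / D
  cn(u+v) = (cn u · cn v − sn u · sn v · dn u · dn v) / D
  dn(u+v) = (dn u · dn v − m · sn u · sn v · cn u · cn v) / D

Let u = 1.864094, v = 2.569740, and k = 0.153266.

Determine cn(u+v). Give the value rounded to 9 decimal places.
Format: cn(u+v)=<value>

sn u = 0.9608669055361182, cn u = -0.2770104507874106, dn u = 0.9890965924892741
sn v = 0.5561932914228865, cn v = -0.8310529601512626, dn v = 0.9963599756859413
m = k² = 0.023490466756
D = 1 − m·sn²u·sn²v = 0.9932908174315786
cn(u+v) = (cn u·cn v − sn u·sn v·dn u·dn v)/D = -0.2964661692044734/0.9932908174315786 = -0.2984686498673839

cn(u+v)=-0.298468650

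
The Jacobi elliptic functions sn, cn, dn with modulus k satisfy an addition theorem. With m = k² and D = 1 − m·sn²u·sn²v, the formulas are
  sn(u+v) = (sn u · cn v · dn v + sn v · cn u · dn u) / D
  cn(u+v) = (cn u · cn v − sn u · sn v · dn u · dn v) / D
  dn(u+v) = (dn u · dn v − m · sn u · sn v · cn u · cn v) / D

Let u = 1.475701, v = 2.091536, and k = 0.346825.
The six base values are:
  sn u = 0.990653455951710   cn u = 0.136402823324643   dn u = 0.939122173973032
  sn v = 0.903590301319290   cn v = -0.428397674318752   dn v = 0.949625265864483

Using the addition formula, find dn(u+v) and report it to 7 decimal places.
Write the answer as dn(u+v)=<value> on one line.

m = k² = 0.120287580625
D = 1 − m·sn²u·sn²v = 0.9036154488352643
dn(u+v) = (dn u·dn v − m·sn u·sn v·cn u·cn v)/D = 0.8981060841554033/0.9036154488352643 = 0.9939029764409602

dn(u+v)=0.9939030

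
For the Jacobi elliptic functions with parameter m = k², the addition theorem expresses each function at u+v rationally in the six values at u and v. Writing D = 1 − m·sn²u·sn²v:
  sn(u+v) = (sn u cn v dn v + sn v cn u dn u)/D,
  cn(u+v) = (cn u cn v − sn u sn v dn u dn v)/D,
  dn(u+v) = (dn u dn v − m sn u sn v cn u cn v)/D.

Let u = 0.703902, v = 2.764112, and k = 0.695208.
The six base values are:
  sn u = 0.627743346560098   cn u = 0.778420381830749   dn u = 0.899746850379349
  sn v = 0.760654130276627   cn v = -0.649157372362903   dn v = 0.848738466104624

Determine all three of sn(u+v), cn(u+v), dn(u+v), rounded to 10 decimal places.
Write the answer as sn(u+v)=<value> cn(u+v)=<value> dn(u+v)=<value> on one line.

sn(u+v)=0.2100277565 cn(u+v)=-0.9776954237 dn(u+v)=0.9892826748

m = k² = 0.483314163264
D = 1 − m·sn²u·sn²v = 0.8898033951022164
sn(u+v) = (sn u·cn v·dn v + sn v·cn u·dn u)/D = 0.186883410812815/0.8898033951022164 = 0.2100277565150746
cn(u+v) = (cn u·cn v − sn u·sn v·dn u·dn v)/D = -0.8699567073702/0.8898033951022164 = -0.9776954236843111
dn(u+v) = (dn u·dn v − m·sn u·sn v·cn u·cn v)/D = 0.8802670827614665/0.8898033951022164 = 0.9892826748096927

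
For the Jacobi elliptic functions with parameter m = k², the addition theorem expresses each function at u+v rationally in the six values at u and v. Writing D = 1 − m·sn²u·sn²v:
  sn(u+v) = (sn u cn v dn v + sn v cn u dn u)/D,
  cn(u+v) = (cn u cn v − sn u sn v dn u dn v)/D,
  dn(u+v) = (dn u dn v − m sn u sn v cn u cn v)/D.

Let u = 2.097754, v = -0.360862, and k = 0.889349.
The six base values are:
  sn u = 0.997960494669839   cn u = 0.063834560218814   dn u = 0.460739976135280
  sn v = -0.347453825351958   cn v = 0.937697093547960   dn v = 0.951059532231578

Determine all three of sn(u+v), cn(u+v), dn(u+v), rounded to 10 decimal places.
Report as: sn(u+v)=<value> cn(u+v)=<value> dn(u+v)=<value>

sn(u+v)=0.9722230897 cn(u+v)=0.2340561127 dn(u+v)=0.5023822549

m = k² = 0.790941643801
D = 1 − m·sn²u·sn²v = 0.9049033241257146
sn(u+v) = (sn u·cn v·dn v + sn v·cn u·dn u)/D = 0.8797679056353396/0.9049033241257146 = 0.9722230896713083
cn(u+v) = (cn u·cn v − sn u·sn v·dn u·dn v)/D = 0.2117981544484661/0.9049033241257146 = 0.2340561127378971
dn(u+v) = (dn u·dn v − m·sn u·sn v·cn u·cn v)/D = 0.4546073724666183/0.9049033241257146 = 0.5023822549285514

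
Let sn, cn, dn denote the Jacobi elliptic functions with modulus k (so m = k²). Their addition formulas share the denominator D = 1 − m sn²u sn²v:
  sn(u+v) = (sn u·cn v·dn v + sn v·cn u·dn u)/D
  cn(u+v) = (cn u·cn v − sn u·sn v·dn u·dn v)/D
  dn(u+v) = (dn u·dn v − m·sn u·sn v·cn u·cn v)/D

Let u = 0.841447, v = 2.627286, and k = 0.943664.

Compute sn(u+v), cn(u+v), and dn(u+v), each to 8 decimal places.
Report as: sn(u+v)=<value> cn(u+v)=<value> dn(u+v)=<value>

sn u = 0.6931785661012173, cn u = 0.7207658950712501, dn u = 0.7563841659595876
sn v = 0.9995374085367216, cn v = -0.03041330195317448, dn v = 0.3321474695902574
m = k² = 0.890501744896
D = 1 − m·sn²u·sn²v = 0.5725127849914674
sn(u+v) = (sn u·cn v·dn v + sn v·cn u·dn u)/D = 0.5379214338610924/0.5725127849914674 = 0.9395797752693147
cn(u+v) = (cn u·cn v − sn u·sn v·dn u·dn v)/D = -0.1959883159055982/0.5725127849914674 = -0.3423300248369462
dn(u+v) = (dn u·dn v − m·sn u·sn v·cn u·cn v)/D = 0.2647560706114556/0.5725127849914674 = 0.4624456912615523

sn(u+v)=0.93957978 cn(u+v)=-0.34233002 dn(u+v)=0.46244569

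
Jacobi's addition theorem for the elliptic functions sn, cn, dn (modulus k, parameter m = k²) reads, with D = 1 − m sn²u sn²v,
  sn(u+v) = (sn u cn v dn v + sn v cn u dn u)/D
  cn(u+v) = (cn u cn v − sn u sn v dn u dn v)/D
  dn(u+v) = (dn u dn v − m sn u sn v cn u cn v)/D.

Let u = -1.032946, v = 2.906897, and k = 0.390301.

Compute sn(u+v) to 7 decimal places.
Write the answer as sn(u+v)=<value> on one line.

sn u = -0.8470467020610883, cn u = 0.5315184705421194, dn u = 0.9437698558291271
sn v = 0.3565860669749455, cn v = -0.9342624774865678, dn v = 0.9902676755652345
m = k² = 0.152334870601
D = 1 − m·sn²u·sn²v = 0.9861023049032479
sn(u+v) = (sn u·cn v·dn v + sn v·cn u·dn u)/D = 0.9625368044021718/0.9861023049032479 = 0.9761023776296839

sn(u+v)=0.9761024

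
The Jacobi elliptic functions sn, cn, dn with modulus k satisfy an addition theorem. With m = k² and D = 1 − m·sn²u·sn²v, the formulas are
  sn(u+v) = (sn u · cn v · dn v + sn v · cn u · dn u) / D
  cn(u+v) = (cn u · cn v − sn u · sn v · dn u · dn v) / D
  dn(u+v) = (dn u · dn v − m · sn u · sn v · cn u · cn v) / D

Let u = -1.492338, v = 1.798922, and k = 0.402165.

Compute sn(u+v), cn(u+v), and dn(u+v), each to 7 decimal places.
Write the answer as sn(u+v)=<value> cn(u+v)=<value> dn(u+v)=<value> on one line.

sn u = -0.9907615056932806, cn u = 0.1356157765025277, dn u = 0.9171902286401853
sn v = 0.9895288742073412, cn v = -0.1443350515638939, dn v = 0.9174054227195431
m = k² = 0.161736687225
D = 1 − m·sn²u·sn²v = 0.8445453436431093
sn(u+v) = (sn u·cn v·dn v + sn v·cn u·dn u)/D = 0.2542734644408044/0.8445453436431093 = 0.3010773386588656
cn(u+v) = (cn u·cn v − sn u·sn v·dn u·dn v)/D = 0.805358207725313/0.8445453436431093 = 0.95359972532824
dn(u+v) = (dn u·dn v − m·sn u·sn v·cn u·cn v)/D = 0.8383315291761967/0.8445453436431093 = 0.9926424146273686

sn(u+v)=0.3010773 cn(u+v)=0.9535997 dn(u+v)=0.9926424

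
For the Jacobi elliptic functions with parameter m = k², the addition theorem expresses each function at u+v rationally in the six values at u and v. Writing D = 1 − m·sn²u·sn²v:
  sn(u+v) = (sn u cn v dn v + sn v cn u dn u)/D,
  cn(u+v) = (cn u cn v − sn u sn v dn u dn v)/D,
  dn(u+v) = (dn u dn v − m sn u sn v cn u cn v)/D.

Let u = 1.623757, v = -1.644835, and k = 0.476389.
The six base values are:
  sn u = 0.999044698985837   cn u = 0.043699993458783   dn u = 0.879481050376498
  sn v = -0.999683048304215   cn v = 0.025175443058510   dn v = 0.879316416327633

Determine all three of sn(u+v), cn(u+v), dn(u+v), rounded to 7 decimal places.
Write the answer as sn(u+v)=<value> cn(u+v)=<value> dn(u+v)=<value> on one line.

m = k² = 0.226946479321
D = 1 − m·sn²u·sn²v = 0.7736304826271449
sn(u+v) = (sn u·cn v·dn v + sn v·cn u·dn u)/D = -0.01630510194503746/0.7736304826271449 = -0.02107608517398065
cn(u+v) = (cn u·cn v − sn u·sn v·dn u·dn v)/D = 0.7734586396831256/0.7736304826271449 = 0.9997778746470333
dn(u+v) = (dn u·dn v − m·sn u·sn v·cn u·cn v)/D = 0.7735914868245378/0.7736304826271449 = 0.9999495937615143

sn(u+v)=-0.0210761 cn(u+v)=0.9997779 dn(u+v)=0.9999496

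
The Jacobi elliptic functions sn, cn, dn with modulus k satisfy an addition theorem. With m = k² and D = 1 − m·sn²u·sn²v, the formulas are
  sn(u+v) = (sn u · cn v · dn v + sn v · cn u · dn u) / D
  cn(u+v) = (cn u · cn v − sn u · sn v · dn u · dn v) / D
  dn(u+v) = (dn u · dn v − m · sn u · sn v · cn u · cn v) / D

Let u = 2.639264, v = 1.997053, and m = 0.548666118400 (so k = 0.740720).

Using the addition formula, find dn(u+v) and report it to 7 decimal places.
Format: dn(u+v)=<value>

dn(u+v)=0.8490115

sn u = 0.8666500231487627, cn u = -0.4989165635416898, dn u = 0.7667506833170331
sn v = 0.9977674056042859, cn v = -0.06678476108883227, dn v = 0.6736327223257972
m = k² = 0.5486661184
D = 1 − m·sn²u·sn²v = 0.5897446310812218
dn(u+v) = (dn u·dn v − m·sn u·sn v·cn u·cn v)/D = 0.5007000014570366/0.5897446310812218 = 0.8490115468097893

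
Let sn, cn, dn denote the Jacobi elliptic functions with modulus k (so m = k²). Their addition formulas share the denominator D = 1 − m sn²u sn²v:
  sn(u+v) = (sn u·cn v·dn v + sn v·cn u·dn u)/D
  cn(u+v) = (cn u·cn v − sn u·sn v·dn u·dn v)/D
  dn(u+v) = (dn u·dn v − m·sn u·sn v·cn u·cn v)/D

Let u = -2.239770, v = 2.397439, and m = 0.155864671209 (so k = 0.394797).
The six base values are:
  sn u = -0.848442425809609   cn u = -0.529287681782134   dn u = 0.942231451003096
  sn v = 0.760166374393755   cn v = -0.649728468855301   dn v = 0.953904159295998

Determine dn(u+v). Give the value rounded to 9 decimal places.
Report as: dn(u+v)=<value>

dn(u+v)=0.998079244

m = k² = 0.155864671209
D = 1 − m·sn²u·sn²v = 0.935164964719803
dn(u+v) = (dn u·dn v − m·sn u·sn v·cn u·cn v)/D = 0.9333687407829177/0.935164964719803 = 0.9980792437648436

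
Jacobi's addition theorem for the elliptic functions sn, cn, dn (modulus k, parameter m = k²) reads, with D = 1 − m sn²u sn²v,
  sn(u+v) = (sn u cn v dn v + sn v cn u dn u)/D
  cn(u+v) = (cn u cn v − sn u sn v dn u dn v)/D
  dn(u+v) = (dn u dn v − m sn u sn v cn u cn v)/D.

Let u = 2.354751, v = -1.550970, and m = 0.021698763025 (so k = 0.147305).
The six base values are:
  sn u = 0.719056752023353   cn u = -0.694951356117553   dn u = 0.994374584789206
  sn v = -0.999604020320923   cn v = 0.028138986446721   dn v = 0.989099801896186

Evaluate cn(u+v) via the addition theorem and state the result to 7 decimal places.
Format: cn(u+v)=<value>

m = k² = 0.021698763025
D = 1 − m·sn²u·sn²v = 0.9887896982541903
cn(u+v) = (cn u·cn v − sn u·sn v·dn u·dn v)/D = 0.6873827186674927/0.9887896982541903 = 0.6951758497091317

cn(u+v)=0.6951758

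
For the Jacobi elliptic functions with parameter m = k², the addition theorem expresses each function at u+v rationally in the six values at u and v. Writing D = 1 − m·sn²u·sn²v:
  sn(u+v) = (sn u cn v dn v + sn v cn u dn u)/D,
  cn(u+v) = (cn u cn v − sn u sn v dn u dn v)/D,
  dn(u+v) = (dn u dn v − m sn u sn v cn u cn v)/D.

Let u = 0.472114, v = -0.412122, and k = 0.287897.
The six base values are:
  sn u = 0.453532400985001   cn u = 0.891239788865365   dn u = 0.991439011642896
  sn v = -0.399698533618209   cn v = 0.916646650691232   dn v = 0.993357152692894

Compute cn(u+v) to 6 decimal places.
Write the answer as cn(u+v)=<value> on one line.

cn(u+v)=0.998201

m = k² = 0.082884682609
D = 1 − m·sn²u·sn²v = 0.9972763203443652
cn(u+v) = (cn u·cn v − sn u·sn v·dn u·dn v)/D = 0.9954824180116211/0.9972763203443652 = 0.998201198307682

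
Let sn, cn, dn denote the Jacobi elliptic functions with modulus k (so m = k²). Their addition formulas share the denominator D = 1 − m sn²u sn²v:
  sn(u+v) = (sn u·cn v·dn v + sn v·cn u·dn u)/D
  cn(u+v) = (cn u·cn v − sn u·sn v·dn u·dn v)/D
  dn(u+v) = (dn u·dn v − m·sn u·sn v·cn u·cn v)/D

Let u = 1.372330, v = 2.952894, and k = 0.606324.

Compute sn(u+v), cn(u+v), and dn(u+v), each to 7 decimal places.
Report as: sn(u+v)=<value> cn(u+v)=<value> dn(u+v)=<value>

sn(u+v)=-0.7068655 cn(u+v)=-0.7073480 dn(u+v)=0.9034993

sn u = 0.9530705093598977, cn u = 0.3027484173178535, dn u = 0.8161291648936977
sn v = 0.5214476537700265, cn v = -0.8532832732321281, dn v = 0.9487038087636482
m = k² = 0.367628792976
D = 1 − m·sn²u·sn²v = 0.9092010102031885
sn(u+v) = (sn u·cn v·dn v + sn v·cn u·dn u)/D = -0.6426828225525374/0.9092010102031885 = -0.7068654954627806
cn(u+v) = (cn u·cn v − sn u·sn v·dn u·dn v)/D = -0.6431215021676714/0.9092010102031885 = -0.7073479846045776
dn(u+v) = (dn u·dn v − m·sn u·sn v·cn u·cn v)/D = 0.8214624978197693/0.9092010102031885 = 0.9034993236932157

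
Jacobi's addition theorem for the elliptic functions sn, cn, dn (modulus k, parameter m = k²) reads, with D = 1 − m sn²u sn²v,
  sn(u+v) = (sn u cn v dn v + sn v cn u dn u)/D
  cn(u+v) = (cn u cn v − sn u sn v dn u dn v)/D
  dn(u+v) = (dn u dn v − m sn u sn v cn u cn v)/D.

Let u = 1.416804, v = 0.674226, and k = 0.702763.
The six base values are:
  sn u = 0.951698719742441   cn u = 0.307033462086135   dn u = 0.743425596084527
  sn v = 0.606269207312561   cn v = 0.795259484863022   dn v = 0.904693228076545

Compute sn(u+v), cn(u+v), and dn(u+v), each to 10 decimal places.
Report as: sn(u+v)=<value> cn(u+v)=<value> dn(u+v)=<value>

m = k² = 0.493875834169
D = 1 − m·sn²u·sn²v = 0.8355826031382982
sn(u+v) = (sn u·cn v·dn v + sn v·cn u·dn u)/D = 0.8230996561487503/0.8355826031382982 = 0.9850607863990177
cn(u+v) = (cn u·cn v − sn u·sn v·dn u·dn v)/D = -0.1438931642406396/0.8355826031382982 = -0.1722069891117919
dn(u+v) = (dn u·dn v − m·sn u·sn v·cn u·cn v)/D = 0.602993237476003/0.8355826031382982 = 0.7216440782889313

sn(u+v)=0.9850607864 cn(u+v)=-0.1722069891 dn(u+v)=0.7216440783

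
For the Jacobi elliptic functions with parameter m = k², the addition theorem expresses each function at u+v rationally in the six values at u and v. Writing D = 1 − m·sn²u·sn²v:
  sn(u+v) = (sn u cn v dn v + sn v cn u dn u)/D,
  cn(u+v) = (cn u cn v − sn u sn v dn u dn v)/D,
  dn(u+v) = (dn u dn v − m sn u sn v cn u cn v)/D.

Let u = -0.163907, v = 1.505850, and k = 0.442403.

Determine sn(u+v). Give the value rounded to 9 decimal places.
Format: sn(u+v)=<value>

sn(u+v)=0.959976765

sn u = -0.1630331564036869, cn u = 0.9866205906593735, dn u = 0.9973955025740139
sn v = 0.9907555290724736, cn v = 0.1356594324487718, dn v = 0.898822297586532
m = k² = 0.195720414409
D = 1 − m·sn²u·sn²v = 0.9948935273575437
sn(u+v) = (sn u·cn v·dn v + sn v·cn u·dn u)/D = 0.9550746698716517/0.9948935273575437 = 0.9599767649593101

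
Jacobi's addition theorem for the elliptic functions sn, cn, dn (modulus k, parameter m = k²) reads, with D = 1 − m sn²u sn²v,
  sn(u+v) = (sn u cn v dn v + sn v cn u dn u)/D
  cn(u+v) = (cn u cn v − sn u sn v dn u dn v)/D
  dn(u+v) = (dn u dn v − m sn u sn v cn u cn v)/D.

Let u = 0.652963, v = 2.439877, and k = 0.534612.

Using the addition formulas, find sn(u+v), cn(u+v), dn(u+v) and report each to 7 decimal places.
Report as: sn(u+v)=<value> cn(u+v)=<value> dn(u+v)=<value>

sn u = 0.5978662260759403, cn u = 0.8015958930269745, dn u = 0.9475436279137073
sn v = 0.8048975523931803, cn v = -0.5934137933613168, dn v = 0.9026821808160144
m = k² = 0.285809990544
D = 1 − m·sn²u·sn²v = 0.9338139199807628
sn(u+v) = (sn u·cn v·dn v + sn v·cn u·dn u)/D = 0.2911021378284446/0.9338139199807628 = 0.3117346310648716
cn(u+v) = (cn u·cn v − sn u·sn v·dn u·dn v)/D = -0.8872812307839876/0.9338139199807628 = -0.9501692058759052
dn(u+v) = (dn u·dn v − m·sn u·sn v·cn u·cn v)/D = 0.9207544561978054/0.9338139199807628 = 0.9860149184933691

sn(u+v)=0.3117346 cn(u+v)=-0.9501692 dn(u+v)=0.9860149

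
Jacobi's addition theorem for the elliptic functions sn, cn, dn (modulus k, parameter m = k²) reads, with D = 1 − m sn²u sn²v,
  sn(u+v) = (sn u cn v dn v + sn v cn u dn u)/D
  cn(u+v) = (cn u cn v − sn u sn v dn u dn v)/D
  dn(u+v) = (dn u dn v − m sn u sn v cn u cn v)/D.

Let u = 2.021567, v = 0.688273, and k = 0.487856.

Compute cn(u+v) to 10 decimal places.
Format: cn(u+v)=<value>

cn(u+v)=-0.8027794446

sn u = 0.9552977532649295, cn u = -0.2956454001113122, dn u = 0.8847595737672195
sn v = 0.6261086554229768, cn v = 0.7797358216757982, dn v = 0.9522078394759485
m = k² = 0.238003476736
D = 1 − m·sn²u·sn²v = 0.9148547884046179
cn(u+v) = (cn u·cn v − sn u·sn v·dn u·dn v)/D = -0.7344266188998856/0.9148547884046179 = -0.8027794445724284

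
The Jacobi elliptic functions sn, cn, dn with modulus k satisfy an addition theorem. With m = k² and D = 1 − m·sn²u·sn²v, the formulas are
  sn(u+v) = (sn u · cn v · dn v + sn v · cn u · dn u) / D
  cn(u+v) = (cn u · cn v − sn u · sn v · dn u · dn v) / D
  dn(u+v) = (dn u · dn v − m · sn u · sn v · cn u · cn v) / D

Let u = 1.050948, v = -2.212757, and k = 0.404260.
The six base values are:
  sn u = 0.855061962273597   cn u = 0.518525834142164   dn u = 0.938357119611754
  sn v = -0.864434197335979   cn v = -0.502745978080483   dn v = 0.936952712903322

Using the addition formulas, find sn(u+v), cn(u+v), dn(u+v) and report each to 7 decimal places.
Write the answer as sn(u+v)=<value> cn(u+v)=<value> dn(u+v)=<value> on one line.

sn(u+v)=-0.9041004 cn(u+v)=0.4273200 dn(u+v)=0.9308146

m = k² = 0.1634261476
D = 1 − m·sn²u·sn²v = 0.9107145696220944
sn(u+v) = (sn u·cn v·dn v + sn v·cn u·dn u)/D = -0.8233774449346358/0.9107145696220944 = -0.9041004420037998
cn(u+v) = (cn u·cn v − sn u·sn v·dn u·dn v)/D = 0.3891665588085226/0.9107145696220944 = 0.4273200097918816
dn(u+v) = (dn u·dn v − m·sn u·sn v·cn u·cn v)/D = 0.8477064364720201/0.9107145696220944 = 0.9308146204620184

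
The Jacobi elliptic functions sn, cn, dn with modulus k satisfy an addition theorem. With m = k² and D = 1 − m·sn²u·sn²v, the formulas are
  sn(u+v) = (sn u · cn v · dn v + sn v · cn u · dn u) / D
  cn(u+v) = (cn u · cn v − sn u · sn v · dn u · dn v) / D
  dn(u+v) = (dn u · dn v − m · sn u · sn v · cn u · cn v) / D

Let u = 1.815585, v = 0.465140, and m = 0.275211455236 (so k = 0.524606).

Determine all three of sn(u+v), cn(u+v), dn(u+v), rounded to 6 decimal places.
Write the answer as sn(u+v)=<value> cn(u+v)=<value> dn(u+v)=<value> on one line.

sn(u+v)=0.876622 cn(u+v)=-0.481180 dn(u+v)=0.887981

sn u = 0.9951286912185961, cn u = -0.09858442023749966, dn u = 0.852914587781196
sn v = 0.4446025400850543, cn v = 0.8957279616880996, dn v = 0.972418922694713
m = k² = 0.275211455236
D = 1 − m·sn²u·sn²v = 0.9461272827006367
sn(u+v) = (sn u·cn v·dn v + sn v·cn u·dn u)/D = 0.8293957983619117/0.9461272827006367 = 0.8766217965879545
cn(u+v) = (cn u·cn v − sn u·sn v·dn u·dn v)/D = -0.4552575586743153/0.9461272827006367 = -0.4811800346511759
dn(u+v) = (dn u·dn v − m·sn u·sn v·cn u·cn v)/D = 0.8401426029084969/0.9461272827006367 = 0.8879805267959128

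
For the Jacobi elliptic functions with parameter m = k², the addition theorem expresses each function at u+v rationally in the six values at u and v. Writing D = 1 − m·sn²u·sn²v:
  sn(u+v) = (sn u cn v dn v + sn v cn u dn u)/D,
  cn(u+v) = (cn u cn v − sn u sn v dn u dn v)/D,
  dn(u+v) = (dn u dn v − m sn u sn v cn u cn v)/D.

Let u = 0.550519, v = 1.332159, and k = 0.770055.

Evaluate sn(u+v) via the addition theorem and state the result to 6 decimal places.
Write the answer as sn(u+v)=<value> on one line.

sn u = 0.5099320976679992, cn u = 0.8602146567967289, dn u = 0.919676979354255
sn v = 0.9198437076818222, cn v = 0.3922850410583591, dn v = 0.7058811954923932
m = k² = 0.592984703025
D = 1 − m·sn²u·sn²v = 0.8695343228019469
sn(u+v) = (sn u·cn v·dn v + sn v·cn u·dn u)/D = 0.8689099824768358/0.8695343228019469 = 0.9992819831158599

sn(u+v)=0.999282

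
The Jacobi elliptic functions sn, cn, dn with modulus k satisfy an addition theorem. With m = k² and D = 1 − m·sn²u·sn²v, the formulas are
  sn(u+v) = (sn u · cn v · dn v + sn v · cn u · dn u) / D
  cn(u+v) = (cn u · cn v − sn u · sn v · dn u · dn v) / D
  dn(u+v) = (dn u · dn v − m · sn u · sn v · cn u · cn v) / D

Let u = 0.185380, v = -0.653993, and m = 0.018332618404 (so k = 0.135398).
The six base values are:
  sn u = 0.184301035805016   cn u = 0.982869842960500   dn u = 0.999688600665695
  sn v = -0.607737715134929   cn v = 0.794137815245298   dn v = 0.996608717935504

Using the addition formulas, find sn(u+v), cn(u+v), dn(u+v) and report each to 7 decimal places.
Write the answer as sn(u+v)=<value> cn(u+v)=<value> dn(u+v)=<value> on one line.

sn(u+v)=-0.4513808 cn(u+v)=0.8923314 dn(u+v)=0.9981307

m = k² = 0.018332618404
D = 1 − m·sn²u·sn²v = 0.9997700081597601
sn(u+v) = (sn u·cn v·dn v + sn v·cn u·dn u)/D = -0.4512769929352335/0.9997700081597601 = -0.4513808068376471
cn(u+v) = (cn u·cn v − sn u·sn v·dn u·dn v)/D = 0.8921261933510864/0.9997700081597601 = 0.8923314222970044
dn(u+v) = (dn u·dn v − m·sn u·sn v·cn u·cn v)/D = 0.9979011045850122/0.9997700081597601 = 0.998130666493799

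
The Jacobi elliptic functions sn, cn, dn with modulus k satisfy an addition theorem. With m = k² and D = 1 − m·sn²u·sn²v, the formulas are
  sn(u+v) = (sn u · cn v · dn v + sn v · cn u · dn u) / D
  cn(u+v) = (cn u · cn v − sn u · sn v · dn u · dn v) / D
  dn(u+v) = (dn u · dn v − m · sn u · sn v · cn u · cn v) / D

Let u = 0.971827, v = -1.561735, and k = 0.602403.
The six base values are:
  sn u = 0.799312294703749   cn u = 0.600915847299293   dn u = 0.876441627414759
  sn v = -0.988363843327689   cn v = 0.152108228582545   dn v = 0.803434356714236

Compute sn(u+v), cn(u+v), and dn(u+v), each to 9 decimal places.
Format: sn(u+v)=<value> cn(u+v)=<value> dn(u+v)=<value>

m = k² = 0.362889374409
D = 1 − m·sn²u·sn²v = 0.7735142212974259
sn(u+v) = (sn u·cn v·dn v + sn v·cn u·dn u)/D = -0.4228561380385556/0.7735142212974259 = -0.5466688606310214
cn(u+v) = (cn u·cn v − sn u·sn v·dn u·dn v)/D = 0.6477012714766593/0.7735142212974259 = 0.8373488859587626
dn(u+v) = (dn u·dn v − m·sn u·sn v·cn u·cn v)/D = 0.7303676994651279/0.7735142212974259 = 0.944220131130973

sn(u+v)=-0.546668861 cn(u+v)=0.837348886 dn(u+v)=0.944220131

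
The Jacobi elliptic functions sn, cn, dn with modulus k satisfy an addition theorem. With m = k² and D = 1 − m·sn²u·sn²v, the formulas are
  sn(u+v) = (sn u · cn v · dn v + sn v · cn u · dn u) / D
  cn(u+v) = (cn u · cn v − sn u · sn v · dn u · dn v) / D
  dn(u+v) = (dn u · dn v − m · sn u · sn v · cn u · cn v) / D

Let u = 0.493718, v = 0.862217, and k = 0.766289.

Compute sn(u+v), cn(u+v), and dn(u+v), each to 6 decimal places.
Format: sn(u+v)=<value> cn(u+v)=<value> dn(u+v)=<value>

sn(u+v)=0.926907 cn(u+v)=0.375291 dn(u+v)=0.703921

sn u = 0.4640530873375929, cn u = 0.8858073899739426, dn u = 0.9346387057759789
sn v = 0.7233946032727094, cn v = 0.6904348252774619, dn v = 0.8322974210367871
m = k² = 0.587198831521
D = 1 − m·sn²u·sn²v = 0.933828490112242
sn(u+v) = (sn u·cn v·dn v + sn v·cn u·dn u)/D = 0.8655723060269719/0.933828490112242 = 0.926907151786442
cn(u+v) = (cn u·cn v − sn u·sn v·dn u·dn v)/D = 0.3504571756783698/0.933828490112242 = 0.3752907299243424
dn(u+v) = (dn u·dn v − m·sn u·sn v·cn u·cn v)/D = 0.6573410313896279/0.933828490112242 = 0.7039205146874652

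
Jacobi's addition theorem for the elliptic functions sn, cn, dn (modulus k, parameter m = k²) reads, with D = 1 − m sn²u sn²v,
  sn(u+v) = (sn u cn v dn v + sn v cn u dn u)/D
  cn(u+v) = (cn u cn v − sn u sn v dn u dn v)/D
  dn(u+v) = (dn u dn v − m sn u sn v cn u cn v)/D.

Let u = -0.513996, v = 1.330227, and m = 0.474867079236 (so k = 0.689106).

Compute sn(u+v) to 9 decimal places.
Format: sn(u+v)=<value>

sn(u+v)=0.702476355

sn u = -0.4828029825197257, cn u = 0.8757289992172564, dn u = 0.9430318614411805
sn v = 0.9316958658872586, cn v = 0.3632393336198482, dn v = 0.7666734762801617
m = k² = 0.474867079236
D = 1 − m·sn²u·sn²v = 0.9039139615628223
sn(u+v) = (sn u·cn v·dn v + sn v·cn u·dn u)/D = 0.634978185000615/0.9039139615628223 = 0.7024763550534934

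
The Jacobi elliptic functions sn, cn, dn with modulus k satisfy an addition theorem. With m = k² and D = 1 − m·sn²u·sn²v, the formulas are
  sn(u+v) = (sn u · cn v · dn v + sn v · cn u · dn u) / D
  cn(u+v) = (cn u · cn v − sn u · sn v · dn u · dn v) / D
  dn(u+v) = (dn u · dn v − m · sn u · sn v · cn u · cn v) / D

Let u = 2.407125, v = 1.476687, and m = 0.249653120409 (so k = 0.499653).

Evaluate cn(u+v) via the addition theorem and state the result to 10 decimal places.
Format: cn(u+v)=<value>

sn u = 0.8035191400245699, cn u = -0.5952789191750164, dn u = 0.9158674621833799
sn v = 0.9836173721595132, cn v = 0.1802688691538661, dn v = 0.8708959888460843
m = k² = 0.249653120409
D = 1 − m·sn²u·sn²v = 0.8440512737263134
cn(u+v) = (cn u·cn v − sn u·sn v·dn u·dn v)/D = -0.7377177079632576/0.8440512737263134 = -0.8740200162324086

cn(u+v)=-0.8740200162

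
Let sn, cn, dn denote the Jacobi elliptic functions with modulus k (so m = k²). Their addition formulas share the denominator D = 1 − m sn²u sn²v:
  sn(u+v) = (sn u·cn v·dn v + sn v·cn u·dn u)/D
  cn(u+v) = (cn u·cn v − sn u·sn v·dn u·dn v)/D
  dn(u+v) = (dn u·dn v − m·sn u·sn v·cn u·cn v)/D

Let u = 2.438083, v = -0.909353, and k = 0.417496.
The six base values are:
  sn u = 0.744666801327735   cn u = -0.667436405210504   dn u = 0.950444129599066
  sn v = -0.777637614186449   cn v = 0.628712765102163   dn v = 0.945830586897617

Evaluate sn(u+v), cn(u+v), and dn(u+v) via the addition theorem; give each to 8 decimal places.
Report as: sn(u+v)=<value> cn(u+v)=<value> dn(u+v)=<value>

m = k² = 0.174302910016
D = 1 − m·sn²u·sn²v = 0.9415501849452054
sn(u+v) = (sn u·cn v·dn v + sn v·cn u·dn u)/D = 0.9361233902239069/0.9415501849452054 = 0.994236319202025
cn(u+v) = (cn u·cn v − sn u·sn v·dn u·dn v)/D = 0.1009442868420471/0.9415501849452054 = 0.107210734442075
dn(u+v) = (dn u·dn v − m·sn u·sn v·cn u·cn v)/D = 0.8566039949966429/0.9415501849452054 = 0.9097804967735139

sn(u+v)=0.99423632 cn(u+v)=0.10721073 dn(u+v)=0.90978050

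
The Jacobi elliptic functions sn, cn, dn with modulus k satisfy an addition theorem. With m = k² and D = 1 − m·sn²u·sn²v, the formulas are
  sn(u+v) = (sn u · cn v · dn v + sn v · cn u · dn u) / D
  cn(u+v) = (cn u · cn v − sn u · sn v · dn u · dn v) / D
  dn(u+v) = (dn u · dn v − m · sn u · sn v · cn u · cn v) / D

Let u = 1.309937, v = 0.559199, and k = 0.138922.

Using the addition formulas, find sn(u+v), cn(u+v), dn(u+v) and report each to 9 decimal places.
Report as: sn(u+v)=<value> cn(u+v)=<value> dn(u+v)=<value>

sn u = 0.9648357365555791, cn u = 0.2628535741915128, dn u = 0.9909763401341659
sn v = 0.5300595642791061, cn v = 0.847960410818951, dn v = 0.9972851156188548
m = k² = 0.019299322084
D = 1 − m·sn²u·sn²v = 0.9949522461768801
sn(u+v) = (sn u·cn v·dn v + sn v·cn u·dn u)/D = 0.9539921472903149/0.9949522461768801 = 0.9588320956669479
cn(u+v) = (cn u·cn v − sn u·sn v·dn u·dn v)/D = -0.2825401831259282/0.9949522461768801 = -0.283973612011625
dn(u+v) = (dn u·dn v − m·sn u·sn v·cn u·cn v)/D = 0.9860860203423393/0.9949522461768801 = 0.9910887925841573

sn(u+v)=0.958832096 cn(u+v)=-0.283973612 dn(u+v)=0.991088793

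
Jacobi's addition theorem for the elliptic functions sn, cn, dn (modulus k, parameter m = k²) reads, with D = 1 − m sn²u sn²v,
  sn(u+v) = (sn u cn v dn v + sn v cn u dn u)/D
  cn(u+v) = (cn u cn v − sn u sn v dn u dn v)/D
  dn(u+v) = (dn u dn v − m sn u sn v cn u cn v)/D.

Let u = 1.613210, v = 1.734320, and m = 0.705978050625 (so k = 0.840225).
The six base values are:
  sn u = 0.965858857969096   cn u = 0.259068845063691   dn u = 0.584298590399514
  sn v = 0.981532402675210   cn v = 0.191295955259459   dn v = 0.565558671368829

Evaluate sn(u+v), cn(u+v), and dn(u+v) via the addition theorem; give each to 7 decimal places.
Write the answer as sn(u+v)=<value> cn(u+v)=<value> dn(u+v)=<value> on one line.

sn(u+v)=0.6923929 cn(u+v)=-0.7215207 dn(u+v)=0.8133564

m = k² = 0.705978050625
D = 1 − m·sn²u·sn²v = 0.3655055677764333
sn(u+v) = (sn u·cn v·dn v + sn v·cn u·dn u)/D = 0.2530734423506012/0.3655055677764333 = 0.6923928516060178
cn(u+v) = (cn u·cn v − sn u·sn v·dn u·dn v)/D = -0.2637198378059371/0.3655055677764333 = -0.7215207128315077
dn(u+v) = (dn u·dn v − m·sn u·sn v·cn u·cn v)/D = 0.2972862791811073/0.3655055677764333 = 0.8133563627762485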